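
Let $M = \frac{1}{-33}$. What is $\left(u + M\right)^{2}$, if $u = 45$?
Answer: $\frac{2202256}{1089} \approx 2022.3$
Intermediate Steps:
$M = - \frac{1}{33} \approx -0.030303$
$\left(u + M\right)^{2} = \left(45 - \frac{1}{33}\right)^{2} = \left(\frac{1484}{33}\right)^{2} = \frac{2202256}{1089}$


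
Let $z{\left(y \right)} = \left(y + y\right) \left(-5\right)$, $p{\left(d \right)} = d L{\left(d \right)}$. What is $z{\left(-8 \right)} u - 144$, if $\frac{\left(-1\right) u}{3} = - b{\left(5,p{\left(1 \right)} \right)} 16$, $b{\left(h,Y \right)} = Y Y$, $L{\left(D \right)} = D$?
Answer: $3696$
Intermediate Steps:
$p{\left(d \right)} = d^{2}$ ($p{\left(d \right)} = d d = d^{2}$)
$b{\left(h,Y \right)} = Y^{2}$
$z{\left(y \right)} = - 10 y$ ($z{\left(y \right)} = 2 y \left(-5\right) = - 10 y$)
$u = 48$ ($u = - 3 \left(- \left(1^{2}\right)^{2} \cdot 16\right) = - 3 \left(- 1^{2} \cdot 16\right) = - 3 \left(- 1 \cdot 16\right) = - 3 \left(\left(-1\right) 16\right) = \left(-3\right) \left(-16\right) = 48$)
$z{\left(-8 \right)} u - 144 = \left(-10\right) \left(-8\right) 48 - 144 = 80 \cdot 48 - 144 = 3840 - 144 = 3696$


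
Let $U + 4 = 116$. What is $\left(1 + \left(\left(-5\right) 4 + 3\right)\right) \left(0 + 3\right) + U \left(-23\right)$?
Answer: $-2624$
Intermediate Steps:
$U = 112$ ($U = -4 + 116 = 112$)
$\left(1 + \left(\left(-5\right) 4 + 3\right)\right) \left(0 + 3\right) + U \left(-23\right) = \left(1 + \left(\left(-5\right) 4 + 3\right)\right) \left(0 + 3\right) + 112 \left(-23\right) = \left(1 + \left(-20 + 3\right)\right) 3 - 2576 = \left(1 - 17\right) 3 - 2576 = \left(-16\right) 3 - 2576 = -48 - 2576 = -2624$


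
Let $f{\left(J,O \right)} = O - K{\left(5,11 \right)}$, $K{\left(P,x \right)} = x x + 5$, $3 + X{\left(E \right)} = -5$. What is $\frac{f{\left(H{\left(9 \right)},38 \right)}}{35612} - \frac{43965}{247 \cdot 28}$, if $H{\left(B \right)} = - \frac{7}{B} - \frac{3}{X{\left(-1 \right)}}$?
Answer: $- \frac{391572547}{61573148} \approx -6.3595$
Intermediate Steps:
$X{\left(E \right)} = -8$ ($X{\left(E \right)} = -3 - 5 = -8$)
$K{\left(P,x \right)} = 5 + x^{2}$ ($K{\left(P,x \right)} = x^{2} + 5 = 5 + x^{2}$)
$H{\left(B \right)} = \frac{3}{8} - \frac{7}{B}$ ($H{\left(B \right)} = - \frac{7}{B} - \frac{3}{-8} = - \frac{7}{B} - - \frac{3}{8} = - \frac{7}{B} + \frac{3}{8} = \frac{3}{8} - \frac{7}{B}$)
$f{\left(J,O \right)} = -126 + O$ ($f{\left(J,O \right)} = O - \left(5 + 11^{2}\right) = O - \left(5 + 121\right) = O - 126 = -126 + O$)
$\frac{f{\left(H{\left(9 \right)},38 \right)}}{35612} - \frac{43965}{247 \cdot 28} = \frac{-126 + 38}{35612} - \frac{43965}{247 \cdot 28} = \left(-88\right) \frac{1}{35612} - \frac{43965}{6916} = - \frac{22}{8903} - \frac{43965}{6916} = - \frac{391572547}{61573148}$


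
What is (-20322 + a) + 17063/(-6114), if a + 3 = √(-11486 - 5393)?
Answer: -124284113/6114 + I*√16879 ≈ -20328.0 + 129.92*I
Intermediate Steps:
a = -3 + I*√16879 (a = -3 + √(-11486 - 5393) = -3 + √(-16879) = -3 + I*√16879 ≈ -3.0 + 129.92*I)
(-20322 + a) + 17063/(-6114) = (-20322 + (-3 + I*√16879)) + 17063/(-6114) = (-20325 + I*√16879) + 17063*(-1/6114) = (-20325 + I*√16879) - 17063/6114 = -124284113/6114 + I*√16879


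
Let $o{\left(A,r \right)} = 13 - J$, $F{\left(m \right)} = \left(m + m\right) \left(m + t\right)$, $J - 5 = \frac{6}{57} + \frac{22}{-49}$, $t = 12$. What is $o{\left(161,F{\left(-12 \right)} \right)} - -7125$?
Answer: $\frac{6641143}{931} \approx 7133.3$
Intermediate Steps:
$J = \frac{4335}{931}$ ($J = 5 + \left(\frac{6}{57} + \frac{22}{-49}\right) = 5 + \left(6 \cdot \frac{1}{57} + 22 \left(- \frac{1}{49}\right)\right) = 5 + \left(\frac{2}{19} - \frac{22}{49}\right) = 5 - \frac{320}{931} = \frac{4335}{931} \approx 4.6563$)
$F{\left(m \right)} = 2 m \left(12 + m\right)$ ($F{\left(m \right)} = \left(m + m\right) \left(m + 12\right) = 2 m \left(12 + m\right)$)
$o{\left(A,r \right)} = \frac{7768}{931}$ ($o{\left(A,r \right)} = 13 - \frac{4335}{931} = \frac{7768}{931}$)
$o{\left(161,F{\left(-12 \right)} \right)} - -7125 = \frac{7768}{931} - -7125 = \frac{7768}{931} + 7125 = \frac{6641143}{931}$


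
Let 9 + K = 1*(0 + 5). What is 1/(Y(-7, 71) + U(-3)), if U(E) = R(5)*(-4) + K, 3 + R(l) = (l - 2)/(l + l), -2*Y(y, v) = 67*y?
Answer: 10/2413 ≈ 0.0041442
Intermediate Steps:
Y(y, v) = -67*y/2
K = -4 (K = -9 + 1*(0 + 5) = -9 + 1*5 = -9 + 5 = -4)
R(l) = -3 + (-2 + l)/(2*l) (R(l) = -3 + (l - 2)/(l + l) = -3 + (-2 + l)/((2*l)) = -3 + (-2 + l)*(1/(2*l)) = -3 + (-2 + l)/(2*l))
U(E) = 34/5 (U(E) = (-5/2 - 1/5)*(-4) - 4 = (-5/2 - 1*⅕)*(-4) - 4 = (-5/2 - ⅕)*(-4) - 4 = -27/10*(-4) - 4 = 54/5 - 4 = 34/5)
1/(Y(-7, 71) + U(-3)) = 1/(-67/2*(-7) + 34/5) = 1/(469/2 + 34/5) = 1/(2413/10) = 10/2413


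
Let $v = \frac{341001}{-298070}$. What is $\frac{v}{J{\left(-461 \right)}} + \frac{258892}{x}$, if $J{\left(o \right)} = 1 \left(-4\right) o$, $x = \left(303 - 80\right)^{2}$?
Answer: $\frac{142280720844631}{27333101267320} \approx 5.2054$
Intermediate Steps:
$x = 49729$ ($x = 223^{2} = 49729$)
$J{\left(o \right)} = - 4 o$
$v = - \frac{341001}{298070}$ ($v = 341001 \left(- \frac{1}{298070}\right) = - \frac{341001}{298070} \approx -1.144$)
$\frac{v}{J{\left(-461 \right)}} + \frac{258892}{x} = - \frac{341001}{298070 \left(\left(-4\right) \left(-461\right)\right)} + \frac{258892}{49729} = - \frac{341001}{298070 \cdot 1844} + 258892 \cdot \frac{1}{49729} = \left(- \frac{341001}{298070}\right) \frac{1}{1844} + \frac{258892}{49729} = - \frac{341001}{549641080} + \frac{258892}{49729} = \frac{142280720844631}{27333101267320}$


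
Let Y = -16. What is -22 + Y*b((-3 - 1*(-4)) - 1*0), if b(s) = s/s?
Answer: -38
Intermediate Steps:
b(s) = 1
-22 + Y*b((-3 - 1*(-4)) - 1*0) = -22 - 16*1 = -22 - 16 = -38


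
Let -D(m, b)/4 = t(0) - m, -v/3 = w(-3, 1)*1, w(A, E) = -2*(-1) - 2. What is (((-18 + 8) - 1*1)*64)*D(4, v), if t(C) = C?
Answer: -11264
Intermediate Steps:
w(A, E) = 0 (w(A, E) = 2 - 2 = 0)
v = 0 (v = -0 = -3*0 = 0)
D(m, b) = 4*m (D(m, b) = -4*(0 - m) = -(-4)*m = 4*m)
(((-18 + 8) - 1*1)*64)*D(4, v) = (((-18 + 8) - 1*1)*64)*(4*4) = ((-10 - 1)*64)*16 = -11*64*16 = -704*16 = -11264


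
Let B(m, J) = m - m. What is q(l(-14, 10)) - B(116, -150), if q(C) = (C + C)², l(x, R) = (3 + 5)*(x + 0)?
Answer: 50176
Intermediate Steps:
l(x, R) = 8*x
B(m, J) = 0
q(C) = 4*C² (q(C) = (2*C)² = 4*C²)
q(l(-14, 10)) - B(116, -150) = 4*(8*(-14))² - 1*0 = 4*(-112)² + 0 = 4*12544 + 0 = 50176 + 0 = 50176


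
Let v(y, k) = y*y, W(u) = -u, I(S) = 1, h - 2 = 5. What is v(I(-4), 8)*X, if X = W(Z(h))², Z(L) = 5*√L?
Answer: 175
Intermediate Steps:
h = 7 (h = 2 + 5 = 7)
v(y, k) = y²
X = 175 (X = (-5*√7)² = 175)
v(I(-4), 8)*X = 1²*175 = 1*175 = 175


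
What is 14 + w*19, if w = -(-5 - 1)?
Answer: 128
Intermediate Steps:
w = 6 (w = -1*(-6) = 6)
14 + w*19 = 14 + 6*19 = 14 + 114 = 128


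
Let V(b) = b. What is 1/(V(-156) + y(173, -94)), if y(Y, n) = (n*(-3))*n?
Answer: -1/26664 ≈ -3.7504e-5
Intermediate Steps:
y(Y, n) = -3*n² (y(Y, n) = (-3*n)*n = -3*n²)
1/(V(-156) + y(173, -94)) = 1/(-156 - 3*(-94)²) = 1/(-156 - 3*8836) = 1/(-156 - 26508) = 1/(-26664) = -1/26664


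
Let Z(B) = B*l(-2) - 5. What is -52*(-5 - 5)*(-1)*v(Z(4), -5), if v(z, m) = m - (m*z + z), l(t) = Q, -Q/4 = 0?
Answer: 13000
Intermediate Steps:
Q = 0 (Q = -4*0 = 0)
l(t) = 0
Z(B) = -5 (Z(B) = B*0 - 5 = 0 - 5 = -5)
v(z, m) = m - z - m*z (v(z, m) = m - (z + m*z) = m + (-z - m*z) = m - z - m*z)
-52*(-5 - 5)*(-1)*v(Z(4), -5) = -52*(-5 - 5)*(-1)*(-5 - 1*(-5) - 1*(-5)*(-5)) = -52*(-10*(-1))*(-5 + 5 - 25) = -520*(-25) = -52*(-250) = 13000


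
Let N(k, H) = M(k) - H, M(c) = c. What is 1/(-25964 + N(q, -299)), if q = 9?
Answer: -1/25656 ≈ -3.8977e-5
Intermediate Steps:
N(k, H) = k - H
1/(-25964 + N(q, -299)) = 1/(-25964 + (9 - 1*(-299))) = 1/(-25964 + (9 + 299)) = 1/(-25964 + 308) = 1/(-25656) = -1/25656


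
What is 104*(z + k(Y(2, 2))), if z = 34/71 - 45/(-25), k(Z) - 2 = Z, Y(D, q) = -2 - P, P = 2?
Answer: 10296/355 ≈ 29.003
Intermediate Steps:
Y(D, q) = -4 (Y(D, q) = -2 - 1*2 = -2 - 2 = -4)
k(Z) = 2 + Z
z = 809/355 (z = 34*(1/71) - 45*(-1/25) = 34/71 + 9/5 = 809/355 ≈ 2.2789)
104*(z + k(Y(2, 2))) = 104*(809/355 + (2 - 4)) = 104*(809/355 - 2) = 104*(99/355) = 10296/355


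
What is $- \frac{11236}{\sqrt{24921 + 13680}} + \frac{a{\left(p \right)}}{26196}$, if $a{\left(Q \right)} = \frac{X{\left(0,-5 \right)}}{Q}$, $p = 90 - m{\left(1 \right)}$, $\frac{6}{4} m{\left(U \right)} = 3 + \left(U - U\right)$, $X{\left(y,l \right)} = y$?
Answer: $- \frac{11236 \sqrt{4289}}{12867} \approx -57.189$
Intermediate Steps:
$m{\left(U \right)} = 2$ ($m{\left(U \right)} = \frac{2 \left(3 + \left(U - U\right)\right)}{3} = \frac{2 \left(3 + 0\right)}{3} = \frac{2}{3} \cdot 3 = 2$)
$p = 88$ ($p = 90 - 2 = 88$)
$a{\left(Q \right)} = 0$ ($a{\left(Q \right)} = \frac{0}{Q} = 0$)
$- \frac{11236}{\sqrt{24921 + 13680}} + \frac{a{\left(p \right)}}{26196} = - \frac{11236}{\sqrt{24921 + 13680}} + \frac{0}{26196} = - \frac{11236}{\sqrt{38601}} + 0 \cdot \frac{1}{26196} = - \frac{11236}{3 \sqrt{4289}} + 0 = - 11236 \frac{\sqrt{4289}}{12867} + 0 = - \frac{11236 \sqrt{4289}}{12867} + 0 = - \frac{11236 \sqrt{4289}}{12867}$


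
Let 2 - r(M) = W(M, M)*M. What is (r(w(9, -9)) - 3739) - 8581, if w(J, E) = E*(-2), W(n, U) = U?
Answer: -12642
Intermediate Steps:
w(J, E) = -2*E
r(M) = 2 - M² (r(M) = 2 - M*M = 2 - M²)
(r(w(9, -9)) - 3739) - 8581 = ((2 - (-2*(-9))²) - 3739) - 8581 = ((2 - 1*18²) - 3739) - 8581 = ((2 - 1*324) - 3739) - 8581 = ((2 - 324) - 3739) - 8581 = (-322 - 3739) - 8581 = -4061 - 8581 = -12642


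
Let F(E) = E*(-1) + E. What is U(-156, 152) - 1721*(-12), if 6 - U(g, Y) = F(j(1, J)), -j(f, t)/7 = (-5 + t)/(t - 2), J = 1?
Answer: 20658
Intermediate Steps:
j(f, t) = -7*(-5 + t)/(-2 + t) (j(f, t) = -7*(-5 + t)/(t - 2) = -7*(-5 + t)/(-2 + t))
F(E) = 0 (F(E) = -E + E = 0)
U(g, Y) = 6 (U(g, Y) = 6 - 1*0 = 6 + 0 = 6)
U(-156, 152) - 1721*(-12) = 6 - 1721*(-12) = 6 - 1*(-20652) = 6 + 20652 = 20658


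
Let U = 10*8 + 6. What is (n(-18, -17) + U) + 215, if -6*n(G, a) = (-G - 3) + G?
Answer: 603/2 ≈ 301.50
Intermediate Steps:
U = 86 (U = 80 + 6 = 86)
n(G, a) = 1/2 (n(G, a) = -((-G - 3) + G)/6 = -((-3 - G) + G)/6 = -1/6*(-3) = 1/2)
(n(-18, -17) + U) + 215 = (1/2 + 86) + 215 = 173/2 + 215 = 603/2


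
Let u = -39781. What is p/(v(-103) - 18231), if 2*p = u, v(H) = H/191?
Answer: 7598171/6964448 ≈ 1.0910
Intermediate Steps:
v(H) = H/191 (v(H) = H*(1/191) = H/191)
p = -39781/2 (p = (½)*(-39781) = -39781/2 ≈ -19891.)
p/(v(-103) - 18231) = -39781/(2*((1/191)*(-103) - 18231)) = -39781/(2*(-103/191 - 18231)) = -39781/(2*(-3482224/191)) = -39781/2*(-191/3482224) = 7598171/6964448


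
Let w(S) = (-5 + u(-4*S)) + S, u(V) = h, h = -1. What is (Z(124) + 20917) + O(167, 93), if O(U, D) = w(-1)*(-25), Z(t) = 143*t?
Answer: 38824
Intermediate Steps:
u(V) = -1
w(S) = -6 + S (w(S) = (-5 - 1) + S = -6 + S)
O(U, D) = 175 (O(U, D) = (-6 - 1)*(-25) = -7*(-25) = 175)
(Z(124) + 20917) + O(167, 93) = (143*124 + 20917) + 175 = (17732 + 20917) + 175 = 38649 + 175 = 38824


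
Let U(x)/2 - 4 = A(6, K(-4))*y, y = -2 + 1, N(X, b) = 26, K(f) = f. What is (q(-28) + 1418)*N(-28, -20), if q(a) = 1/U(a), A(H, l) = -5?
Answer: 331825/9 ≈ 36869.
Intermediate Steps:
y = -1
U(x) = 18 (U(x) = 8 + 2*(-5*(-1)) = 8 + 2*5 = 8 + 10 = 18)
q(a) = 1/18
(q(-28) + 1418)*N(-28, -20) = (1/18 + 1418)*26 = (25525/18)*26 = 331825/9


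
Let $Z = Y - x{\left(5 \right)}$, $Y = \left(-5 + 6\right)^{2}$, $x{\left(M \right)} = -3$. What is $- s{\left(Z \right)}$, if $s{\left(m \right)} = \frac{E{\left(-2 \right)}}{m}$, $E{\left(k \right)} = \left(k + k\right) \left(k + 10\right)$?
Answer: $8$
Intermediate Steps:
$E{\left(k \right)} = 2 k \left(10 + k\right)$
$Y = 1$ ($Y = 1^{2} = 1$)
$Z = 4$ ($Z = 1 - -3 = 1 + 3 = 4$)
$s{\left(m \right)} = - \frac{32}{m}$ ($s{\left(m \right)} = \frac{2 \left(-2\right) \left(10 - 2\right)}{m} = \frac{2 \left(-2\right) 8}{m} = - \frac{32}{m}$)
$- s{\left(Z \right)} = - \frac{-32}{4} = \left(-1\right) \left(-8\right) = 8$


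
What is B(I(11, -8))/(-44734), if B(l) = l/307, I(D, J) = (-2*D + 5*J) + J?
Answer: 35/6866669 ≈ 5.0971e-6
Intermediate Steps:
I(D, J) = -2*D + 6*J
B(l) = l/307 (B(l) = l*(1/307) = l/307)
B(I(11, -8))/(-44734) = ((-2*11 + 6*(-8))/307)/(-44734) = ((-22 - 48)/307)*(-1/44734) = ((1/307)*(-70))*(-1/44734) = -70/307*(-1/44734) = 35/6866669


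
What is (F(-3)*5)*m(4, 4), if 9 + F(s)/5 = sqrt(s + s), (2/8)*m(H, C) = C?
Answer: -3600 + 400*I*sqrt(6) ≈ -3600.0 + 979.8*I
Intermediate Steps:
m(H, C) = 4*C
F(s) = -45 + 5*sqrt(2)*sqrt(s) (F(s) = -45 + 5*sqrt(s + s) = -45 + 5*sqrt(2*s) = -45 + 5*(sqrt(2)*sqrt(s)) = -45 + 5*sqrt(2)*sqrt(s))
(F(-3)*5)*m(4, 4) = ((-45 + 5*sqrt(2)*sqrt(-3))*5)*(4*4) = ((-45 + 5*sqrt(2)*(I*sqrt(3)))*5)*16 = ((-45 + 5*I*sqrt(6))*5)*16 = (-225 + 25*I*sqrt(6))*16 = -3600 + 400*I*sqrt(6)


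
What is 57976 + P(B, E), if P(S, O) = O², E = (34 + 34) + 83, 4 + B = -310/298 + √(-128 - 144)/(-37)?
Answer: 80777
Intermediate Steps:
B = -751/149 - 4*I*√17/37 (B = -4 + (-310/298 + √(-128 - 144)/(-37)) = -4 + (-310*1/298 + √(-272)*(-1/37)) = -4 + (-155/149 + (4*I*√17)*(-1/37)) = -4 + (-155/149 - 4*I*√17/37) = -751/149 - 4*I*√17/37 ≈ -5.0403 - 0.44574*I)
E = 151 (E = 68 + 83 = 151)
57976 + P(B, E) = 57976 + 151² = 57976 + 22801 = 80777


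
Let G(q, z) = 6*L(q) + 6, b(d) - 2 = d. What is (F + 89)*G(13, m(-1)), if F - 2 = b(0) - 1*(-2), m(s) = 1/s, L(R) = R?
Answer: 7980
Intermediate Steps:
b(d) = 2 + d
m(s) = 1/s
G(q, z) = 6 + 6*q (G(q, z) = 6*q + 6 = 6 + 6*q)
F = 6 (F = 2 + ((2 + 0) - 1*(-2)) = 2 + (2 + 2) = 2 + 4 = 6)
(F + 89)*G(13, m(-1)) = (6 + 89)*(6 + 6*13) = 95*(6 + 78) = 95*84 = 7980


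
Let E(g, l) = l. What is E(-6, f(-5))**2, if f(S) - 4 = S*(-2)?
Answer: 196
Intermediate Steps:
f(S) = 4 - 2*S (f(S) = 4 + S*(-2) = 4 - 2*S)
E(-6, f(-5))**2 = (4 - 2*(-5))**2 = (4 + 10)**2 = 14**2 = 196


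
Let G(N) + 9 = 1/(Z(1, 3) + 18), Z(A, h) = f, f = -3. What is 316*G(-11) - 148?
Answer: -44564/15 ≈ -2970.9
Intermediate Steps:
Z(A, h) = -3
G(N) = -134/15 (G(N) = -9 + 1/(-3 + 18) = -9 + 1/15 = -134/15)
316*G(-11) - 148 = 316*(-134/15) - 148 = -42344/15 - 148 = -44564/15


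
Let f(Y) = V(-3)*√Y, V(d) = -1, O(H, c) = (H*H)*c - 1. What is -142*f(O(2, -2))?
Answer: 426*I ≈ 426.0*I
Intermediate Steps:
O(H, c) = -1 + c*H² (O(H, c) = H²*c - 1 = c*H² - 1 = -1 + c*H²)
f(Y) = -√Y
-142*f(O(2, -2)) = -(-142)*√(-1 - 2*2²) = -(-142)*√(-1 - 2*4) = -(-142)*√(-1 - 8) = -(-142)*√(-9) = -(-142)*3*I = -(-426)*I = 426*I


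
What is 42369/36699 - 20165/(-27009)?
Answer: 628126552/330401097 ≈ 1.9011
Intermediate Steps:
42369/36699 - 20165/(-27009) = 42369*(1/36699) - 20165*(-1/27009) = 14123/12233 + 20165/27009 = 628126552/330401097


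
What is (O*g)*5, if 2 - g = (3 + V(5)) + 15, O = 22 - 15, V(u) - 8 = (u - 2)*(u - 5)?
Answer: -840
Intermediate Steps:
V(u) = 8 + (-5 + u)*(-2 + u) (V(u) = 8 + (u - 2)*(u - 5) = 8 + (-2 + u)*(-5 + u) = 8 + (-5 + u)*(-2 + u))
O = 7
g = -24 (g = 2 - ((3 + (18 + 5**2 - 7*5)) + 15) = 2 - ((3 + (18 + 25 - 35)) + 15) = 2 - ((3 + 8) + 15) = 2 - (11 + 15) = 2 - 1*26 = 2 - 26 = -24)
(O*g)*5 = (7*(-24))*5 = -168*5 = -840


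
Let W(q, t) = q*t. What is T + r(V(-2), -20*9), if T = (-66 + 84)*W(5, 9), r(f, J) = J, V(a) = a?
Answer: 630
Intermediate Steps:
T = 810 (T = (-66 + 84)*(5*9) = 18*45 = 810)
T + r(V(-2), -20*9) = 810 - 20*9 = 810 - 180 = 630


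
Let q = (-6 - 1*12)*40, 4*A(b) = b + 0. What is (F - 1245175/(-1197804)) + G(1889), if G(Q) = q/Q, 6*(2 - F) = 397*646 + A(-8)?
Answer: -32235754401251/754217252 ≈ -42741.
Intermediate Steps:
A(b) = b/4 (A(b) = (b + 0)/4 = b/4)
q = -720 (q = (-6 - 12)*40 = -18*40 = -720)
F = -128224/3 (F = 2 - (397*646 + (¼)*(-8))/6 = 2 - (256462 - 2)/6 = 2 - ⅙*256460 = 2 - 128230/3 = -128224/3 ≈ -42741.)
G(Q) = -720/Q
(F - 1245175/(-1197804)) + G(1889) = (-128224/3 - 1245175/(-1197804)) - 720/1889 = (-128224/3 - 1245175*(-1)/1197804) - 720*1/1889 = (-128224/3 - 1*(-1245175/1197804)) - 720/1889 = (-128224/3 + 1245175/1197804) - 720/1889 = -17064831619/399268 - 720/1889 = -32235754401251/754217252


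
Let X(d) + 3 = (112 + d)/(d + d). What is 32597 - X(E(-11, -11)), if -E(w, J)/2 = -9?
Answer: 586735/18 ≈ 32596.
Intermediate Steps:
E(w, J) = 18 (E(w, J) = -2*(-9) = 18)
X(d) = -3 + (112 + d)/(2*d) (X(d) = -3 + (112 + d)/(d + d) = -3 + (112 + d)/((2*d)) = -3 + (112 + d)*(1/(2*d)) = -3 + (112 + d)/(2*d))
32597 - X(E(-11, -11)) = 32597 - (-5/2 + 56/18) = 32597 - (-5/2 + 56*(1/18)) = 32597 - (-5/2 + 28/9) = 32597 - 1*11/18 = 32597 - 11/18 = 586735/18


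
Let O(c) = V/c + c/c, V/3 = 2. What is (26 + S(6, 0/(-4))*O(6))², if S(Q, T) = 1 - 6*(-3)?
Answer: 4096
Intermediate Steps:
V = 6 (V = 3*2 = 6)
O(c) = 1 + 6/c (O(c) = 6/c + c/c = 6/c + 1 = 1 + 6/c)
S(Q, T) = 19 (S(Q, T) = 1 - 1*(-18) = 1 + 18 = 19)
(26 + S(6, 0/(-4))*O(6))² = (26 + 19*((6 + 6)/6))² = (26 + 19*((⅙)*12))² = (26 + 19*2)² = (26 + 38)² = 64² = 4096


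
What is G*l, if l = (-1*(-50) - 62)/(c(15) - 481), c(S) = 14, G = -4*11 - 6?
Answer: -600/467 ≈ -1.2848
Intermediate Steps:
G = -50 (G = -44 - 6 = -50)
l = 12/467 (l = (-1*(-50) - 62)/(14 - 481) = (50 - 62)/(-467) = -12*(-1/467) = 12/467 ≈ 0.025696)
G*l = -50*12/467 = -600/467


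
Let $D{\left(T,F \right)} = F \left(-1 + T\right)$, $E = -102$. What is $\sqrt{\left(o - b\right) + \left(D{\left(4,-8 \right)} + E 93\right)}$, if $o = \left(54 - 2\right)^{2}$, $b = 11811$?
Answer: $i \sqrt{18617} \approx 136.44 i$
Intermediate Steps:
$o = 2704$ ($o = 52^{2} = 2704$)
$\sqrt{\left(o - b\right) + \left(D{\left(4,-8 \right)} + E 93\right)} = \sqrt{\left(2704 - 11811\right) - \left(9486 + 8 \left(-1 + 4\right)\right)} = \sqrt{\left(2704 - 11811\right) - 9510} = \sqrt{-9107 - 9510} = \sqrt{-18617} = i \sqrt{18617}$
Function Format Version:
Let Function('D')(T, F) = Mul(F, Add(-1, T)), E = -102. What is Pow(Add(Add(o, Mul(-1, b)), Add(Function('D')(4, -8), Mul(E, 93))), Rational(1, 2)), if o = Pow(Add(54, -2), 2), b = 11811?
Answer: Mul(I, Pow(18617, Rational(1, 2))) ≈ Mul(136.44, I)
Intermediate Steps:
o = 2704 (o = Pow(52, 2) = 2704)
Pow(Add(Add(o, Mul(-1, b)), Add(Function('D')(4, -8), Mul(E, 93))), Rational(1, 2)) = Pow(Add(Add(2704, Mul(-1, 11811)), Add(Mul(-8, Add(-1, 4)), Mul(-102, 93))), Rational(1, 2)) = Pow(Add(Add(2704, -11811), Add(Mul(-8, 3), -9486)), Rational(1, 2)) = Pow(Add(-9107, Add(-24, -9486)), Rational(1, 2)) = Pow(Add(-9107, -9510), Rational(1, 2)) = Pow(-18617, Rational(1, 2)) = Mul(I, Pow(18617, Rational(1, 2)))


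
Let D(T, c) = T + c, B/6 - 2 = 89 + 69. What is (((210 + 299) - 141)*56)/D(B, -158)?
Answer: 10304/401 ≈ 25.696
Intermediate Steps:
B = 960 (B = 12 + 6*(89 + 69) = 12 + 6*158 = 12 + 948 = 960)
(((210 + 299) - 141)*56)/D(B, -158) = (((210 + 299) - 141)*56)/(960 - 158) = ((509 - 141)*56)/802 = (368*56)*(1/802) = 20608*(1/802) = 10304/401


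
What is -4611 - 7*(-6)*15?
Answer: -3981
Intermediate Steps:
-4611 - 7*(-6)*15 = -4611 - (-42)*15 = -4611 - 1*(-630) = -4611 + 630 = -3981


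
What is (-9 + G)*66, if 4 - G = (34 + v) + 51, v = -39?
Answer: -3366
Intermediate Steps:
G = -42 (G = 4 - ((34 - 39) + 51) = 4 - (-5 + 51) = 4 - 1*46 = 4 - 46 = -42)
(-9 + G)*66 = (-9 - 42)*66 = -51*66 = -3366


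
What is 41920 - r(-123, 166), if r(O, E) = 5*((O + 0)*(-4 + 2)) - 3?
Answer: 40693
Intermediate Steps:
r(O, E) = -3 - 10*O (r(O, E) = 5*(O*(-2)) - 3 = 5*(-2*O) - 3 = -10*O - 3 = -3 - 10*O)
41920 - r(-123, 166) = 41920 - (-3 - 10*(-123)) = 41920 - (-3 + 1230) = 41920 - 1*1227 = 41920 - 1227 = 40693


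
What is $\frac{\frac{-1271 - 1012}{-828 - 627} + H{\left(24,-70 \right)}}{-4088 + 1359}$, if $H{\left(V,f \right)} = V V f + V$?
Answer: $\frac{19542799}{1323565} \approx 14.765$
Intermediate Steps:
$H{\left(V,f \right)} = V + f V^{2}$ ($H{\left(V,f \right)} = V^{2} f + V = f V^{2} + V = V + f V^{2}$)
$\frac{\frac{-1271 - 1012}{-828 - 627} + H{\left(24,-70 \right)}}{-4088 + 1359} = \frac{\frac{-1271 - 1012}{-828 - 627} + 24 \left(1 + 24 \left(-70\right)\right)}{-4088 + 1359} = \frac{- \frac{2283}{-1455} + 24 \left(1 - 1680\right)}{-2729} = \left(\left(-2283\right) \left(- \frac{1}{1455}\right) + 24 \left(-1679\right)\right) \left(- \frac{1}{2729}\right) = \left(\frac{761}{485} - 40296\right) \left(- \frac{1}{2729}\right) = \left(- \frac{19542799}{485}\right) \left(- \frac{1}{2729}\right) = \frac{19542799}{1323565}$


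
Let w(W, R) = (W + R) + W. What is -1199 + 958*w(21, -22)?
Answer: 17961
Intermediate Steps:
w(W, R) = R + 2*W (w(W, R) = (R + W) + W = R + 2*W)
-1199 + 958*w(21, -22) = -1199 + 958*(-22 + 2*21) = -1199 + 958*(-22 + 42) = -1199 + 958*20 = -1199 + 19160 = 17961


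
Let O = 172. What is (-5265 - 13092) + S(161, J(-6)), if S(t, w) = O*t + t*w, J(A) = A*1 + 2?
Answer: 8691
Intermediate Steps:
J(A) = 2 + A (J(A) = A + 2 = 2 + A)
S(t, w) = 172*t + t*w
(-5265 - 13092) + S(161, J(-6)) = (-5265 - 13092) + 161*(172 + (2 - 6)) = -18357 + 161*(172 - 4) = -18357 + 161*168 = -18357 + 27048 = 8691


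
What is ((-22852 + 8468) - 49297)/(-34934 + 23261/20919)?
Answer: 1332142839/730761085 ≈ 1.8230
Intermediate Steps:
((-22852 + 8468) - 49297)/(-34934 + 23261/20919) = (-14384 - 49297)/(-34934 + 23261*(1/20919)) = -63681/(-34934 + 23261/20919) = -63681/(-730761085/20919) = -63681*(-20919/730761085) = 1332142839/730761085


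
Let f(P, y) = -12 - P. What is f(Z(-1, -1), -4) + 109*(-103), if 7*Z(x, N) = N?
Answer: -78672/7 ≈ -11239.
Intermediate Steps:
Z(x, N) = N/7
f(Z(-1, -1), -4) + 109*(-103) = (-12 - (-1)/7) + 109*(-103) = (-12 - 1*(-⅐)) - 11227 = (-12 + ⅐) - 11227 = -83/7 - 11227 = -78672/7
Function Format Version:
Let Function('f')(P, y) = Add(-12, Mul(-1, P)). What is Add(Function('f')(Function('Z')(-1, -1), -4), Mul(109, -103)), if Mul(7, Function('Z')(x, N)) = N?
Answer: Rational(-78672, 7) ≈ -11239.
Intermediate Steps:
Function('Z')(x, N) = Mul(Rational(1, 7), N)
Add(Function('f')(Function('Z')(-1, -1), -4), Mul(109, -103)) = Add(Add(-12, Mul(-1, Mul(Rational(1, 7), -1))), Mul(109, -103)) = Add(Add(-12, Mul(-1, Rational(-1, 7))), -11227) = Add(Add(-12, Rational(1, 7)), -11227) = Add(Rational(-83, 7), -11227) = Rational(-78672, 7)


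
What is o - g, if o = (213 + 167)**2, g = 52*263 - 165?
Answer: 130889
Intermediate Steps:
g = 13511 (g = 13676 - 165 = 13511)
o = 144400 (o = 380**2 = 144400)
o - g = 144400 - 1*13511 = 144400 - 13511 = 130889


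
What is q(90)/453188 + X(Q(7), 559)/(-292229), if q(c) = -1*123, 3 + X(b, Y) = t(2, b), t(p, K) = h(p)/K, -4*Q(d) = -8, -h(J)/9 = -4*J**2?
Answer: -67214139/132434676052 ≈ -0.00050753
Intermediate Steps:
h(J) = 36*J**2 (h(J) = -(-36)*J**2 = 36*J**2)
Q(d) = 2 (Q(d) = -1/4*(-8) = 2)
t(p, K) = 36*p**2/K (t(p, K) = (36*p**2)/K = 36*p**2/K)
X(b, Y) = -3 + 144/b (X(b, Y) = -3 + 36*2**2/b = -3 + 36*4/b = -3 + 144/b)
q(c) = -123
q(90)/453188 + X(Q(7), 559)/(-292229) = -123/453188 + (-3 + 144/2)/(-292229) = -123*1/453188 + (-3 + 144*(1/2))*(-1/292229) = -123/453188 + (-3 + 72)*(-1/292229) = -123/453188 + 69*(-1/292229) = -123/453188 - 69/292229 = -67214139/132434676052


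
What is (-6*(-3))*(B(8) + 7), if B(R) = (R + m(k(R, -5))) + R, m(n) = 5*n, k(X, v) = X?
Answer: 1134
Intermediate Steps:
B(R) = 7*R (B(R) = (R + 5*R) + R = 6*R + R = 7*R)
(-6*(-3))*(B(8) + 7) = (-6*(-3))*(7*8 + 7) = 18*(56 + 7) = 18*63 = 1134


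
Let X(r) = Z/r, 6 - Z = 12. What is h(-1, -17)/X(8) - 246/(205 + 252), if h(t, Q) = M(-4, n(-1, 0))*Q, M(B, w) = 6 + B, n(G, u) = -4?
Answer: 61414/1371 ≈ 44.795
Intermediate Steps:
Z = -6 (Z = 6 - 1*12 = 6 - 12 = -6)
h(t, Q) = 2*Q (h(t, Q) = (6 - 4)*Q = 2*Q)
X(r) = -6/r
h(-1, -17)/X(8) - 246/(205 + 252) = (2*(-17))/((-6/8)) - 246/(205 + 252) = -34/((-6*⅛)) - 246/457 = -34/(-¾) - 246*1/457 = -34*(-4/3) - 246/457 = 136/3 - 246/457 = 61414/1371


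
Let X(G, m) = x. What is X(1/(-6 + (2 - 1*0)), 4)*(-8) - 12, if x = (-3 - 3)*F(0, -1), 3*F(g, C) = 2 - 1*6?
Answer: -76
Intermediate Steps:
F(g, C) = -4/3 (F(g, C) = (2 - 1*6)/3 = (2 - 6)/3 = (⅓)*(-4) = -4/3)
x = 8 (x = (-3 - 3)*(-4/3) = -6*(-4/3) = 8)
X(G, m) = 8
X(1/(-6 + (2 - 1*0)), 4)*(-8) - 12 = 8*(-8) - 12 = -64 - 12 = -76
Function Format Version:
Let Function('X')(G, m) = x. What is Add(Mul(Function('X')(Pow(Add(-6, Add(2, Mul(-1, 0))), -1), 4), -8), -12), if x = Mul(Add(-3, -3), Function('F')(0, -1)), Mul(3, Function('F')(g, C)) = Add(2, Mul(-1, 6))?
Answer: -76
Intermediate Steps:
Function('F')(g, C) = Rational(-4, 3) (Function('F')(g, C) = Mul(Rational(1, 3), Add(2, Mul(-1, 6))) = Mul(Rational(1, 3), Add(2, -6)) = Mul(Rational(1, 3), -4) = Rational(-4, 3))
x = 8 (x = Mul(Add(-3, -3), Rational(-4, 3)) = Mul(-6, Rational(-4, 3)) = 8)
Function('X')(G, m) = 8
Add(Mul(Function('X')(Pow(Add(-6, Add(2, Mul(-1, 0))), -1), 4), -8), -12) = Add(Mul(8, -8), -12) = Add(-64, -12) = -76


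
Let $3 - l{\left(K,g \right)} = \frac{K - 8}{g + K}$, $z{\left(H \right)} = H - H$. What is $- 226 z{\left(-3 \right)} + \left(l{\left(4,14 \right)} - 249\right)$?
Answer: $- \frac{2212}{9} \approx -245.78$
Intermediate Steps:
$z{\left(H \right)} = 0$
$l{\left(K,g \right)} = 3 - \frac{-8 + K}{K + g}$ ($l{\left(K,g \right)} = 3 - \frac{K - 8}{g + K} = 3 - \frac{-8 + K}{K + g}$)
$- 226 z{\left(-3 \right)} + \left(l{\left(4,14 \right)} - 249\right) = \left(-226\right) 0 - \left(249 - \frac{8 + 2 \cdot 4 + 3 \cdot 14}{4 + 14}\right) = 0 - \left(249 - \frac{8 + 8 + 42}{18}\right) = 0 + \left(\frac{1}{18} \cdot 58 - 249\right) = 0 + \left(\frac{29}{9} - 249\right) = 0 - \frac{2212}{9} = - \frac{2212}{9}$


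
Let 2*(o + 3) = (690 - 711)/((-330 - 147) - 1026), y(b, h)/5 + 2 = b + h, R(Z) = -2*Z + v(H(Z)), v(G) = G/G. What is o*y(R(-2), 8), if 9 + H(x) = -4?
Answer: -164945/1002 ≈ -164.62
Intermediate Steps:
H(x) = -13 (H(x) = -9 - 4 = -13)
v(G) = 1
R(Z) = 1 - 2*Z (R(Z) = -2*Z + 1 = 1 - 2*Z)
y(b, h) = -10 + 5*b + 5*h (y(b, h) = -10 + 5*(b + h) = -10 + (5*b + 5*h) = -10 + 5*b + 5*h)
o = -2999/1002 (o = -3 + ((690 - 711)/((-330 - 147) - 1026))/2 = -3 + (-21/(-477 - 1026))/2 = -3 + (-21/(-1503))/2 = -3 + (-21*(-1/1503))/2 = -3 + (½)*(7/501) = -3 + 7/1002 = -2999/1002 ≈ -2.9930)
o*y(R(-2), 8) = -2999*(-10 + 5*(1 - 2*(-2)) + 5*8)/1002 = -2999*(-10 + 5*(1 + 4) + 40)/1002 = -2999*(-10 + 5*5 + 40)/1002 = -2999*(-10 + 25 + 40)/1002 = -2999/1002*55 = -164945/1002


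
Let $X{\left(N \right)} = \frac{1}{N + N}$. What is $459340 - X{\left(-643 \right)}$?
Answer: $\frac{590711241}{1286} \approx 4.5934 \cdot 10^{5}$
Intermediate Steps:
$X{\left(N \right)} = \frac{1}{2 N}$
$459340 - X{\left(-643 \right)} = 459340 - \frac{1}{2 \left(-643\right)} = 459340 - \frac{1}{2} \left(- \frac{1}{643}\right) = 459340 - - \frac{1}{1286} = 459340 + \frac{1}{1286} = \frac{590711241}{1286}$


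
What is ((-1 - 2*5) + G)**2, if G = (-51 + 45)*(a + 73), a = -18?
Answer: 116281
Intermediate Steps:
G = -330 (G = (-51 + 45)*(-18 + 73) = -6*55 = -330)
((-1 - 2*5) + G)**2 = ((-1 - 2*5) - 330)**2 = ((-1 - 10) - 330)**2 = (-11 - 330)**2 = (-341)**2 = 116281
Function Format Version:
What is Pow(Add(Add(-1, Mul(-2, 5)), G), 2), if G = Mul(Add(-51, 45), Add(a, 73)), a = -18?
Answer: 116281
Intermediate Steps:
G = -330 (G = Mul(Add(-51, 45), Add(-18, 73)) = Mul(-6, 55) = -330)
Pow(Add(Add(-1, Mul(-2, 5)), G), 2) = Pow(Add(Add(-1, Mul(-2, 5)), -330), 2) = Pow(Add(Add(-1, -10), -330), 2) = Pow(Add(-11, -330), 2) = Pow(-341, 2) = 116281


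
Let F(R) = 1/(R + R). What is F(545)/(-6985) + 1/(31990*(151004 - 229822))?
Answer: -252900147/1919696437574300 ≈ -1.3174e-7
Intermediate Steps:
F(R) = 1/(2*R)
F(545)/(-6985) + 1/(31990*(151004 - 229822)) = ((1/2)/545)/(-6985) + 1/(31990*(151004 - 229822)) = ((1/2)*(1/545))*(-1/6985) + (1/31990)/(-78818) = (1/1090)*(-1/6985) + (1/31990)*(-1/78818) = -1/7613650 - 1/2521387820 = -252900147/1919696437574300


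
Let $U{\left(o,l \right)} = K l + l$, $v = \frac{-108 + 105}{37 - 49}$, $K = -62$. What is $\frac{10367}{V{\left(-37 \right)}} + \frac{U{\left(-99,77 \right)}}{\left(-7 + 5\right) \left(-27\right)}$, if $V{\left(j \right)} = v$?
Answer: $\frac{2234575}{54} \approx 41381.0$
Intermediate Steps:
$v = \frac{1}{4}$ ($v = - \frac{3}{-12} = \left(-3\right) \left(- \frac{1}{12}\right) = \frac{1}{4} \approx 0.25$)
$U{\left(o,l \right)} = - 61 l$ ($U{\left(o,l \right)} = - 62 l + l = - 61 l$)
$V{\left(j \right)} = \frac{1}{4}$
$\frac{10367}{V{\left(-37 \right)}} + \frac{U{\left(-99,77 \right)}}{\left(-7 + 5\right) \left(-27\right)} = 10367 \frac{1}{\frac{1}{4}} + \frac{\left(-61\right) 77}{\left(-7 + 5\right) \left(-27\right)} = 10367 \cdot 4 - \frac{4697}{\left(-2\right) \left(-27\right)} = 41468 - \frac{4697}{54} = \frac{2234575}{54}$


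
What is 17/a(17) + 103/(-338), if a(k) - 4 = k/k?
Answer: 5231/1690 ≈ 3.0953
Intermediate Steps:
a(k) = 5 (a(k) = 4 + k/k = 4 + 1 = 5)
17/a(17) + 103/(-338) = 17/5 + 103/(-338) = 17*(⅕) + 103*(-1/338) = 17/5 - 103/338 = 5231/1690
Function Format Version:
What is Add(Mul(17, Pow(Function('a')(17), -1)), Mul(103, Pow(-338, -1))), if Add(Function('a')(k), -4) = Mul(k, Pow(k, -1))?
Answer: Rational(5231, 1690) ≈ 3.0953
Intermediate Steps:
Function('a')(k) = 5 (Function('a')(k) = Add(4, Mul(k, Pow(k, -1))) = Add(4, 1) = 5)
Add(Mul(17, Pow(Function('a')(17), -1)), Mul(103, Pow(-338, -1))) = Add(Mul(17, Pow(5, -1)), Mul(103, Pow(-338, -1))) = Add(Mul(17, Rational(1, 5)), Mul(103, Rational(-1, 338))) = Add(Rational(17, 5), Rational(-103, 338)) = Rational(5231, 1690)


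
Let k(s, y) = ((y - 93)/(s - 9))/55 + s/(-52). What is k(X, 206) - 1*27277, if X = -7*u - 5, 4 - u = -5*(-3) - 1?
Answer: -84016897/3080 ≈ -27278.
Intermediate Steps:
u = -10 (u = 4 - (-5*(-3) - 1) = 4 - (15 - 1) = 4 - 1*14 = 4 - 14 = -10)
X = 65 (X = -7*(-10) - 5 = 70 - 5 = 65)
k(s, y) = -s/52 + (-93 + y)/(55*(-9 + s)) (k(s, y) = ((-93 + y)/(-9 + s))*(1/55) + s*(-1/52) = ((-93 + y)/(-9 + s))*(1/55) - s/52 = (-93 + y)/(55*(-9 + s)) - s/52 = -s/52 + (-93 + y)/(55*(-9 + s)))
k(X, 206) - 1*27277 = (-4836 - 55*65**2 + 52*206 + 495*65)/(2860*(-9 + 65)) - 1*27277 = (1/2860)*(-4836 - 55*4225 + 10712 + 32175)/56 - 27277 = (1/2860)*(1/56)*(-4836 - 232375 + 10712 + 32175) - 27277 = (1/2860)*(1/56)*(-194324) - 27277 = -3737/3080 - 27277 = -84016897/3080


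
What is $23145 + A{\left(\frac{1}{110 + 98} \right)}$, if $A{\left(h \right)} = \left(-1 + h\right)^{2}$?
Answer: $\frac{1001388129}{43264} \approx 23146.0$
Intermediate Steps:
$23145 + A{\left(\frac{1}{110 + 98} \right)} = 23145 + \left(-1 + \frac{1}{110 + 98}\right)^{2} = 23145 + \left(-1 + \frac{1}{208}\right)^{2} = 23145 + \left(- \frac{207}{208}\right)^{2} = 23145 + \frac{42849}{43264} = \frac{1001388129}{43264}$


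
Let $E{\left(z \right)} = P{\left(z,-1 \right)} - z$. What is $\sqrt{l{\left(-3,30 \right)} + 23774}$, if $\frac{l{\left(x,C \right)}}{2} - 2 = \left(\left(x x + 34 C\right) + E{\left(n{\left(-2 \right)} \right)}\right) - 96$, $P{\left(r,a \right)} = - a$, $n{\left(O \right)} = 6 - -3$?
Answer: $2 \sqrt{6407} \approx 160.09$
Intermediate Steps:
$n{\left(O \right)} = 9$ ($n{\left(O \right)} = 6 + 3 = 9$)
$E{\left(z \right)} = 1 - z$ ($E{\left(z \right)} = \left(-1\right) \left(-1\right) - z = 1 - z$)
$l{\left(x,C \right)} = -204 + 2 x^{2} + 68 C$ ($l{\left(x,C \right)} = 4 + 2 \left(\left(\left(x x + 34 C\right) + \left(1 - 9\right)\right) - 96\right) = 4 + 2 \left(\left(\left(x^{2} + 34 C\right) + \left(1 - 9\right)\right) - 96\right) = 4 + 2 \left(\left(\left(x^{2} + 34 C\right) - 8\right) - 96\right) = 4 + 2 \left(\left(-8 + x^{2} + 34 C\right) - 96\right) = 4 + 2 \left(-104 + x^{2} + 34 C\right) = 4 + \left(-208 + 2 x^{2} + 68 C\right) = -204 + 2 x^{2} + 68 C$)
$\sqrt{l{\left(-3,30 \right)} + 23774} = \sqrt{\left(-204 + 2 \left(-3\right)^{2} + 68 \cdot 30\right) + 23774} = \sqrt{\left(-204 + 2 \cdot 9 + 2040\right) + 23774} = \sqrt{\left(-204 + 18 + 2040\right) + 23774} = \sqrt{1854 + 23774} = \sqrt{25628} = 2 \sqrt{6407}$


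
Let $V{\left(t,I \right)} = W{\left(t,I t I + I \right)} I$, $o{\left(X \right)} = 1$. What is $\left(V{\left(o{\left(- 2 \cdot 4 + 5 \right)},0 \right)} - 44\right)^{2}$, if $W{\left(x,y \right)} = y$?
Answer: $1936$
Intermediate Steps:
$V{\left(t,I \right)} = I \left(I + t I^{2}\right)$ ($V{\left(t,I \right)} = \left(I t I + I\right) I = \left(t I^{2} + I\right) I = \left(I + t I^{2}\right) I = I \left(I + t I^{2}\right)$)
$\left(V{\left(o{\left(- 2 \cdot 4 + 5 \right)},0 \right)} - 44\right)^{2} = \left(0^{2} \left(1 + 0 \cdot 1\right) - 44\right)^{2} = \left(0 \left(1 + 0\right) - 44\right)^{2} = \left(0 \cdot 1 - 44\right)^{2} = \left(0 - 44\right)^{2} = \left(-44\right)^{2} = 1936$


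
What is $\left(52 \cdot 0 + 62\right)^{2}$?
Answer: $3844$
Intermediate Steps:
$\left(52 \cdot 0 + 62\right)^{2} = \left(0 + 62\right)^{2} = 62^{2} = 3844$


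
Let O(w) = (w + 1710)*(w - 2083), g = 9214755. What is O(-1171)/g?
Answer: -159446/837705 ≈ -0.19034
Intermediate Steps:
O(w) = (-2083 + w)*(1710 + w) (O(w) = (1710 + w)*(-2083 + w) = (-2083 + w)*(1710 + w))
O(-1171)/g = (-3561930 + (-1171)² - 373*(-1171))/9214755 = (-3561930 + 1371241 + 436783)*(1/9214755) = -1753906*1/9214755 = -159446/837705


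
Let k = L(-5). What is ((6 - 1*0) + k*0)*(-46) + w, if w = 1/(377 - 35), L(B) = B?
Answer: -94391/342 ≈ -276.00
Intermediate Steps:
k = -5
w = 1/342 ≈ 0.0029240
((6 - 1*0) + k*0)*(-46) + w = ((6 - 1*0) - 5*0)*(-46) + 1/342 = ((6 + 0) + 0)*(-46) + 1/342 = (6 + 0)*(-46) + 1/342 = 6*(-46) + 1/342 = -276 + 1/342 = -94391/342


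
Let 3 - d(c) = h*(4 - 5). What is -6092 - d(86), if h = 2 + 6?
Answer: -6103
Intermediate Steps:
h = 8
d(c) = 11 (d(c) = 3 - 8*(4 - 5) = 3 - 8*(-1) = 3 - 1*(-8) = 3 + 8 = 11)
-6092 - d(86) = -6092 - 1*11 = -6092 - 11 = -6103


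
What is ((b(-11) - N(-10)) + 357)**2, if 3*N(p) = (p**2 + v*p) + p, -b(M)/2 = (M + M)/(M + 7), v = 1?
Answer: 917764/9 ≈ 1.0197e+5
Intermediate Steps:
b(M) = -4*M/(7 + M) (b(M) = -2*(M + M)/(M + 7) = -2*2*M/(7 + M) = -4*M/(7 + M))
N(p) = p**2/3 + 2*p/3 (N(p) = ((p**2 + 1*p) + p)/3 = ((p**2 + p) + p)/3 = ((p + p**2) + p)/3 = (p**2 + 2*p)/3 = p**2/3 + 2*p/3)
((b(-11) - N(-10)) + 357)**2 = ((-4*(-11)/(7 - 11) - (-10)*(2 - 10)/3) + 357)**2 = ((-4*(-11)/(-4) - (-10)*(-8)/3) + 357)**2 = ((-4*(-11)*(-1/4) - 1*80/3) + 357)**2 = ((-11 - 80/3) + 357)**2 = (-113/3 + 357)**2 = (958/3)**2 = 917764/9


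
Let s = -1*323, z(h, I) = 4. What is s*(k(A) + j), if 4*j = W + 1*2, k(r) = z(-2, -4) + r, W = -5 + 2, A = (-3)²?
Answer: -16473/4 ≈ -4118.3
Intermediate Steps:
A = 9
W = -3
s = -323
k(r) = 4 + r
j = -¼ (j = (-3 + 1*2)/4 = (-3 + 2)/4 = (¼)*(-1) = -¼ ≈ -0.25000)
s*(k(A) + j) = -323*((4 + 9) - ¼) = -323*(13 - ¼) = -323*51/4 = -16473/4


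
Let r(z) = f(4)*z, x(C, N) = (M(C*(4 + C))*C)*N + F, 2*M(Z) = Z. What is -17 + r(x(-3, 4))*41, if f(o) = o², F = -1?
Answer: 11135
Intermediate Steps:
M(Z) = Z/2
x(C, N) = -1 + N*C²*(4 + C)/2 (x(C, N) = (((C*(4 + C))/2)*C)*N - 1 = ((C*(4 + C)/2)*C)*N - 1 = (C²*(4 + C)/2)*N - 1 = N*C²*(4 + C)/2 - 1 = -1 + N*C²*(4 + C)/2)
r(z) = 16*z (r(z) = 4²*z = 16*z)
-17 + r(x(-3, 4))*41 = -17 + (16*(-1 + (½)*4*(-3)²*(4 - 3)))*41 = -17 + (16*(-1 + (½)*4*9*1))*41 = -17 + (16*(-1 + 18))*41 = -17 + (16*17)*41 = -17 + 272*41 = -17 + 11152 = 11135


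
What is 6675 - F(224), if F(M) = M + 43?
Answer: 6408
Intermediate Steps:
F(M) = 43 + M
6675 - F(224) = 6675 - (43 + 224) = 6675 - 1*267 = 6675 - 267 = 6408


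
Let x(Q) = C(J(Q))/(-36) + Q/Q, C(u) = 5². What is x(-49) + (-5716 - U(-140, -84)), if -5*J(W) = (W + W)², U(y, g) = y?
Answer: -200725/36 ≈ -5575.7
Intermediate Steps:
J(W) = -4*W²/5 (J(W) = -(W + W)²/5 = -4*W²/5)
C(u) = 25
x(Q) = 11/36 (x(Q) = 25/(-36) + Q/Q = 25*(-1/36) + 1 = -25/36 + 1 = 11/36)
x(-49) + (-5716 - U(-140, -84)) = 11/36 + (-5716 - 1*(-140)) = 11/36 + (-5716 + 140) = 11/36 - 5576 = -200725/36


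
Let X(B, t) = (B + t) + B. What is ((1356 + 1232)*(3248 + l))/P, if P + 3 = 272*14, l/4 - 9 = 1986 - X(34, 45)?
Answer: 27888288/3805 ≈ 7329.4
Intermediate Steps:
X(B, t) = t + 2*B
l = 7528 (l = 36 + 4*(1986 - (45 + 2*34)) = 36 + 4*(1986 - (45 + 68)) = 36 + 4*(1986 - 1*113) = 36 + 4*(1986 - 113) = 36 + 4*1873 = 36 + 7492 = 7528)
P = 3805 (P = -3 + 272*14 = -3 + 3808 = 3805)
((1356 + 1232)*(3248 + l))/P = ((1356 + 1232)*(3248 + 7528))/3805 = (2588*10776)*(1/3805) = 27888288*(1/3805) = 27888288/3805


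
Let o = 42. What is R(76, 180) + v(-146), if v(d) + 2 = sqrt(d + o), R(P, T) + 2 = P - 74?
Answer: -2 + 2*I*sqrt(26) ≈ -2.0 + 10.198*I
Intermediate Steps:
R(P, T) = -76 + P (R(P, T) = -2 + (P - 74) = -2 + (-74 + P) = -76 + P)
v(d) = -2 + sqrt(42 + d) (v(d) = -2 + sqrt(d + 42) = -2 + sqrt(42 + d))
R(76, 180) + v(-146) = (-76 + 76) + (-2 + sqrt(42 - 146)) = 0 + (-2 + sqrt(-104)) = 0 + (-2 + 2*I*sqrt(26)) = -2 + 2*I*sqrt(26)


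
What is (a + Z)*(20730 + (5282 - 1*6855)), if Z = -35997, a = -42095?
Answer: -1496008444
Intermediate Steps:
(a + Z)*(20730 + (5282 - 1*6855)) = (-42095 - 35997)*(20730 + (5282 - 1*6855)) = -78092*(20730 + (5282 - 6855)) = -78092*(20730 - 1573) = -78092*19157 = -1496008444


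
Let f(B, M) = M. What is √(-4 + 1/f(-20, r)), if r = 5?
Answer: I*√95/5 ≈ 1.9494*I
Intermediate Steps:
√(-4 + 1/f(-20, r)) = √(-4 + 1/5) = √(-4 + ⅕) = √(-19/5) = I*√95/5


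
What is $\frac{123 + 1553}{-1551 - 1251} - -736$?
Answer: $\frac{1030298}{1401} \approx 735.4$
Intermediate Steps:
$\frac{123 + 1553}{-1551 - 1251} - -736 = \frac{1676}{-2802} + 736 = 1676 \left(- \frac{1}{2802}\right) + 736 = - \frac{838}{1401} + 736 = \frac{1030298}{1401}$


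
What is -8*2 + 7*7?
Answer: 33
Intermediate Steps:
-8*2 + 7*7 = -16 + 49 = 33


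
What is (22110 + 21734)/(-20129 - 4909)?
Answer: -21922/12519 ≈ -1.7511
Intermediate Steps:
(22110 + 21734)/(-20129 - 4909) = 43844/(-25038) = 43844*(-1/25038) = -21922/12519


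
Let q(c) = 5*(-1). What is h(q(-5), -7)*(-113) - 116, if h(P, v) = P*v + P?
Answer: -3506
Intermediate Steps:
q(c) = -5
h(P, v) = P + P*v
h(q(-5), -7)*(-113) - 116 = -5*(1 - 7)*(-113) - 116 = -5*(-6)*(-113) - 116 = 30*(-113) - 116 = -3390 - 116 = -3506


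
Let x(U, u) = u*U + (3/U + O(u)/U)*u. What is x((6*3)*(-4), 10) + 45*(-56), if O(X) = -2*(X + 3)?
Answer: -116525/36 ≈ -3236.8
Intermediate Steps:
O(X) = -6 - 2*X (O(X) = -2*(3 + X) = -6 - 2*X)
x(U, u) = U*u + u*(3/U + (-6 - 2*u)/U) (x(U, u) = u*U + (3/U + (-6 - 2*u)/U)*u = U*u + (3/U + (-6 - 2*u)/U)*u = U*u + u*(3/U + (-6 - 2*u)/U))
x((6*3)*(-4), 10) + 45*(-56) = 10*(-3 + ((6*3)*(-4))**2 - 2*10)/(((6*3)*(-4))) + 45*(-56) = 10*(-3 + (18*(-4))**2 - 20)/((18*(-4))) - 2520 = 10*(-3 + (-72)**2 - 20)/(-72) - 2520 = 10*(-1/72)*(-3 + 5184 - 20) - 2520 = 10*(-1/72)*5161 - 2520 = -25805/36 - 2520 = -116525/36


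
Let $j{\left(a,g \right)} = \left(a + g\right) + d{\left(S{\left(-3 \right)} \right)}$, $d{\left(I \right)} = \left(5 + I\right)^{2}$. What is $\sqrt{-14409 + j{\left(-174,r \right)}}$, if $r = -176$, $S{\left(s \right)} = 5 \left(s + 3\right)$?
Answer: $i \sqrt{14734} \approx 121.38 i$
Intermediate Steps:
$S{\left(s \right)} = 15 + 5 s$ ($S{\left(s \right)} = 5 \left(3 + s\right) = 15 + 5 s$)
$j{\left(a,g \right)} = 25 + a + g$ ($j{\left(a,g \right)} = \left(a + g\right) + \left(5 + \left(15 + 5 \left(-3\right)\right)\right)^{2} = \left(a + g\right) + \left(5 + \left(15 - 15\right)\right)^{2} = \left(a + g\right) + \left(5 + 0\right)^{2} = \left(a + g\right) + 5^{2} = \left(a + g\right) + 25 = 25 + a + g$)
$\sqrt{-14409 + j{\left(-174,r \right)}} = \sqrt{-14409 - 325} = \sqrt{-14734} = i \sqrt{14734}$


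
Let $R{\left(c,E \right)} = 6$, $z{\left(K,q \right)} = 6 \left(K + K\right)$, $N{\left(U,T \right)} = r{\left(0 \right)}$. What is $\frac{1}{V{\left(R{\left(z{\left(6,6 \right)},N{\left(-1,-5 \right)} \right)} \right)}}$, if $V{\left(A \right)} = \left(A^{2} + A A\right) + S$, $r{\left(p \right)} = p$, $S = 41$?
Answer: $\frac{1}{113} \approx 0.0088496$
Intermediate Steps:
$N{\left(U,T \right)} = 0$
$z{\left(K,q \right)} = 12 K$ ($z{\left(K,q \right)} = 6 \cdot 2 K = 12 K$)
$V{\left(A \right)} = 41 + 2 A^{2}$ ($V{\left(A \right)} = \left(A^{2} + A A\right) + 41 = \left(A^{2} + A^{2}\right) + 41 = 2 A^{2} + 41 = 41 + 2 A^{2}$)
$\frac{1}{V{\left(R{\left(z{\left(6,6 \right)},N{\left(-1,-5 \right)} \right)} \right)}} = \frac{1}{41 + 2 \cdot 6^{2}} = \frac{1}{41 + 2 \cdot 36} = \frac{1}{41 + 72} = \frac{1}{113}$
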